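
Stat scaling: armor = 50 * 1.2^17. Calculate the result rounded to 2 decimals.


value = base * growth^level
= 50 * 1.2^17
= 50 * 22.186111
= 1109.31

1109.31 armor


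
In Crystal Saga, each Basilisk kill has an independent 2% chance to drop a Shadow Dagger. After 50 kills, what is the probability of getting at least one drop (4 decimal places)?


P(at least one) = 1 - P(none) = 1 - (1-p)^n
p = 2/100 = 0.02
1 - p = 0.98
(1 - p)^50 = 0.98^50 = 0.364170
P(at least one) = 1 - 0.364170 = 0.6358

0.6358


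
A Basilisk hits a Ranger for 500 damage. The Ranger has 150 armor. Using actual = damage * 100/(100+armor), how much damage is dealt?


actual = 500 * 100 / (100 + 150)
= 500 * 100 / 250
= 50000 / 250
= 200.00

200.00 damage


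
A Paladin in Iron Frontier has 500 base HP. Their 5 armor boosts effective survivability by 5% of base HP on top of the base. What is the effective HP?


EHP = 500 * (1 + 5/100)
= 500 * (1 + 0.05)
= 500 * 1.05
= 525.0

525.0 EHP


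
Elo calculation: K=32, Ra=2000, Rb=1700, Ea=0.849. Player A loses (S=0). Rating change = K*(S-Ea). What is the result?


Elo update: delta = K * (S - Ea), where S = 0 (loses)
S - Ea = 0 - 0.849 = -0.849
Rating change = 32 * -0.849
= -27.17

-27.17 rating points


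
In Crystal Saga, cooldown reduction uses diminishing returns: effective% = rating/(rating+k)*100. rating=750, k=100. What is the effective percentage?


effective% = rating / (rating + k) * 100
= 750 / (750 + 100) * 100
= 750 / 850 * 100
= 0.882353 * 100
= 88.24%

88.24%


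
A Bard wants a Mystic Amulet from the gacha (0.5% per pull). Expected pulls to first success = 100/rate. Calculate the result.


Expected pulls for a geometric distribution = 1/p = 100 / rate%
= 100 / 0.5
= 200.0

200.0 pulls


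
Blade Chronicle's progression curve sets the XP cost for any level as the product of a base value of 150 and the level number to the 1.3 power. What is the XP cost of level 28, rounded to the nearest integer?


XP = 150 * level^1.3
Substitute level = 28:
XP = 150 * 28^1.3
= 150 * 76.0861
= 11413

11413 XP


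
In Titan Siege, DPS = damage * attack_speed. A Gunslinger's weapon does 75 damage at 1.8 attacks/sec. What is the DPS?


DPS = damage * attack_speed
= 75 * 1.8
= 135.0

135.0 DPS


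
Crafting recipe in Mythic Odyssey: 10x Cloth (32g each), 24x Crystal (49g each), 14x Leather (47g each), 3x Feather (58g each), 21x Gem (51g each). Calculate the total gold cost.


Cost breakdown:
  Cloth: 10 * 32 = 320
  Crystal: 24 * 49 = 1176
  Leather: 14 * 47 = 658
  Feather: 3 * 58 = 174
  Gem: 21 * 51 = 1071
Total = 320 + 1176 + 658 + 174 + 1071 = 3399

3399 gold


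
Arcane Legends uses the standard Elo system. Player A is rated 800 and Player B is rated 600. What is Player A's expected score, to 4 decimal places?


Elo expected score: Ea = 1/(1 + 10^((Rb-Ra)/400))
Rb - Ra = 600 - 800 = -200
(Rb-Ra)/400 = -200/400 = -0.5
10^-0.5 = 0.316228
Ea = 1/(1 + 0.316228) = 1/1.316228 = 0.7597

0.7597


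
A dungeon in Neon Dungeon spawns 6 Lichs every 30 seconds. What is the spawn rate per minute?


Spawns per minute = count * (60 / interval)
= 6 * (60 / 30)
= 6 * 2.0
= 12.0

12.0 per minute


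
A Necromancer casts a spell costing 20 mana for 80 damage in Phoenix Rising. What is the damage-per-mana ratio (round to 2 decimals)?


Efficiency = damage / mana
= 80 / 20
= 4.00

4.00 dmg/mana


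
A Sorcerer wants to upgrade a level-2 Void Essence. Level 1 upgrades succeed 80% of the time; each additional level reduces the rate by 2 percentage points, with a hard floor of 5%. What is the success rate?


raw_rate = 80 - 2 * (2 - 1)
= 80 - 2 * 1
= 80 - 2
= 78
Apply floor: max(78, 5) = 78%

78%


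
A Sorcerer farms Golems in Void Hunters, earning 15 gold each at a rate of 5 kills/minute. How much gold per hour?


Gold per minute = 15 * 5 = 75
Gold per hour = 75 * 60 = 4500

4500 gold/hour


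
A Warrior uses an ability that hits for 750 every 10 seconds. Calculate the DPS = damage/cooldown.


DPS = damage / cooldown
= 750 / 10
= 75.00

75.00 DPS


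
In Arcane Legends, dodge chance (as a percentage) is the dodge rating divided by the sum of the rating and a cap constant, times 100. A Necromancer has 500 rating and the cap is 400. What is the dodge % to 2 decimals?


dodge% = 500 / (500 + 400) * 100
= 500 / 900 * 100
= 0.555556 * 100
= 55.56%

55.56%


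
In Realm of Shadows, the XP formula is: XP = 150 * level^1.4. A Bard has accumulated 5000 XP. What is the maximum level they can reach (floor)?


XP = 150 * level^1.4, so level = (XP / 150)^(1/1.4)
= (5000 / 150)^(1/1.4)
= 33.3333^0.7143
= 12.2397
Floor: level = 12

level 12


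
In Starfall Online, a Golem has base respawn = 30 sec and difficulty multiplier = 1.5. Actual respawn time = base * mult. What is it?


Respawn time = base * multiplier
= 30 * 1.5
= 45.0 seconds

45.0 seconds


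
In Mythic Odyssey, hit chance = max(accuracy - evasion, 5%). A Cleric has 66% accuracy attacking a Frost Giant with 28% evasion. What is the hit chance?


accuracy - evasion = 66 - 28 = 38
Apply floor: max(38, 5) = 38
Hit chance = 38%

38%


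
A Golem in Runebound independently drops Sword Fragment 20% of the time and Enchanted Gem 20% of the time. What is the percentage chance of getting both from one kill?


For independent events, P(both) = P(A) * P(B)
= 20% * 20%
= 400 / 100 %
= 4.0%

4.0%


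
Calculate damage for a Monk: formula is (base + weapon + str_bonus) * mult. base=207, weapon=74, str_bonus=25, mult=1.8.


Sum base + weapon + str = 207 + 74 + 25 = 306
Multiply by 1.8:
306 * 1.8 = 550.8

550.8 damage


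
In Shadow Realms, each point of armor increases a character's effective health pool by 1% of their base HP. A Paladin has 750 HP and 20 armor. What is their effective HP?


EHP = 750 * (1 + 20/100)
= 750 * (1 + 0.2)
= 750 * 1.2
= 900.0

900.0 EHP


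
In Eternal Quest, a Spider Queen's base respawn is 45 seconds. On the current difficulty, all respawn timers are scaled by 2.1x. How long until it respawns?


Respawn time = base * multiplier
= 45 * 2.1
= 94.5 seconds

94.5 seconds


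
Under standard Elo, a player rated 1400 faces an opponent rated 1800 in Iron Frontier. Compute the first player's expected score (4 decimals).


Elo expected score: Ea = 1/(1 + 10^((Rb-Ra)/400))
Rb - Ra = 1800 - 1400 = 400
(Rb-Ra)/400 = 400/400 = 1.0
10^1.0 = 10.0
Ea = 1/(1 + 10.0) = 1/11.0 = 0.0909

0.0909


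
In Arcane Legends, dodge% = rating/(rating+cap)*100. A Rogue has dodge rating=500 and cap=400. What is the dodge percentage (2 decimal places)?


dodge% = 500 / (500 + 400) * 100
= 500 / 900 * 100
= 0.555556 * 100
= 55.56%

55.56%


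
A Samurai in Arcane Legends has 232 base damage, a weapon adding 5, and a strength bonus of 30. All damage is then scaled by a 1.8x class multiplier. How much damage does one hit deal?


Sum base + weapon + str = 232 + 5 + 30 = 267
Multiply by 1.8:
267 * 1.8 = 480.6

480.6 damage


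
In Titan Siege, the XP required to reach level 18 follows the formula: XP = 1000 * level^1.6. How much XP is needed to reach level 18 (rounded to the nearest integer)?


XP = 1000 * level^1.6
Substitute level = 18:
XP = 1000 * 18^1.6
= 1000 * 101.96145
= 101961

101961 XP


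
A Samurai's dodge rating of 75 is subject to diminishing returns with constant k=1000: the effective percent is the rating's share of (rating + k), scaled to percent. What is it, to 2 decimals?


effective% = rating / (rating + k) * 100
= 75 / (75 + 1000) * 100
= 75 / 1075 * 100
= 0.069767 * 100
= 6.98%

6.98%


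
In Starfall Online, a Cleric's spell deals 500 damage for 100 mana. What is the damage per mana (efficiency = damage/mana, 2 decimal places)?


Efficiency = damage / mana
= 500 / 100
= 5.00

5.00 dmg/mana


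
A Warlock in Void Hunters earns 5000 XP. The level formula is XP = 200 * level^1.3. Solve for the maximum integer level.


XP = 200 * level^1.3, so level = (XP / 200)^(1/1.3)
= (5000 / 200)^(1/1.3)
= 25.0^0.7692
= 11.8943
Floor: level = 11

level 11


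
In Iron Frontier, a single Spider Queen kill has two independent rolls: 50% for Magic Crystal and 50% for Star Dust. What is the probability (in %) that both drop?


For independent events, P(both) = P(A) * P(B)
= 50% * 50%
= 2500 / 100 %
= 25.0%

25.0%


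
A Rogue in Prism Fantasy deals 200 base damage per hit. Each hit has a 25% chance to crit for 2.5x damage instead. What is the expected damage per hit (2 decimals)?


E[dmg] = base * (1 + crit_chance * (crit_mult - 1))
cc as decimal = 25/100 = 0.25
cm - 1 = 2.5 - 1 = 1.5
Bonus factor = 0.25 * 1.5 = 0.375
Total multiplier = 1 + 0.375 = 1.375
Expected damage = 200 * 1.375 = 275.00

275.00 damage


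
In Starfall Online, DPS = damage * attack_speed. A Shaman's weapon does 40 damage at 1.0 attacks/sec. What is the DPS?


DPS = damage * attack_speed
= 40 * 1.0
= 40.0

40.0 DPS


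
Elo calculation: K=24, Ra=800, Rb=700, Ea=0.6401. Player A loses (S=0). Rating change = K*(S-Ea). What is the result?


Elo update: delta = K * (S - Ea), where S = 0 (loses)
S - Ea = 0 - 0.6401 = -0.6401
Rating change = 24 * -0.6401
= -15.36

-15.36 rating points


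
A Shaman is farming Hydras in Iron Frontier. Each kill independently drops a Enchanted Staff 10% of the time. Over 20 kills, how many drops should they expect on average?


Expected drops = kills * (drop_rate / 100)
= 20 * (10 / 100)
= 20 * 0.1
= 2.0

2.0 drops


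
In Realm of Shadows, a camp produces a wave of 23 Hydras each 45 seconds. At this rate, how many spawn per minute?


Spawns per minute = count * (60 / interval)
= 23 * (60 / 45)
= 23 * 1.3333
= 30.67

30.67 per minute


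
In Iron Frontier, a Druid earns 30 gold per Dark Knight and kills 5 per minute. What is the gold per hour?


Gold per minute = 30 * 5 = 150
Gold per hour = 150 * 60 = 9000

9000 gold/hour


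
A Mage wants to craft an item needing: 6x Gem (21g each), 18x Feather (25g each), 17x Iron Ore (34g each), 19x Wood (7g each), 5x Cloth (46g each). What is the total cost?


Cost breakdown:
  Gem: 6 * 21 = 126
  Feather: 18 * 25 = 450
  Iron Ore: 17 * 34 = 578
  Wood: 19 * 7 = 133
  Cloth: 5 * 46 = 230
Total = 126 + 450 + 578 + 133 + 230 = 1517

1517 gold


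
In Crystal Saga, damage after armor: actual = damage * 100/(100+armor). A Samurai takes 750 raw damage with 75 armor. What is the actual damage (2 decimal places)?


actual = 750 * 100 / (100 + 75)
= 750 * 100 / 175
= 75000 / 175
= 428.57

428.57 damage


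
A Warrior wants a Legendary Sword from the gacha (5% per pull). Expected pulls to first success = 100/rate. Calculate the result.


Expected pulls for a geometric distribution = 1/p = 100 / rate%
= 100 / 5
= 20.0

20.0 pulls


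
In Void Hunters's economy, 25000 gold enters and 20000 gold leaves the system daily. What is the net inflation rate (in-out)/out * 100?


Net gold = 25000 - 20000 = 5000
Inflation rate = net / sunk * 100 = 5000 / 20000 * 100
= 0.25 * 100
= 25.00%

25.00%


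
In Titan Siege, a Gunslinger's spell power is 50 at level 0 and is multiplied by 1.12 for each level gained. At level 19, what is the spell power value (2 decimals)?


value = base * growth^level
= 50 * 1.12^19
= 50 * 8.612762
= 430.64

430.64 spell power


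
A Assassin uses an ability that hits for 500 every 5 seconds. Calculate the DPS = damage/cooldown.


DPS = damage / cooldown
= 500 / 5
= 100.00

100.00 DPS


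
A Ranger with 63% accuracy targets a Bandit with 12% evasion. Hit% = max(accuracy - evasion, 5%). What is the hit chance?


accuracy - evasion = 63 - 12 = 51
Apply floor: max(51, 5) = 51
Hit chance = 51%

51%


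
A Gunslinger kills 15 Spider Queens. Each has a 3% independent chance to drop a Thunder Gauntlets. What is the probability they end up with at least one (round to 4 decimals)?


P(at least one) = 1 - P(none) = 1 - (1-p)^n
p = 3/100 = 0.03
1 - p = 0.97
(1 - p)^15 = 0.97^15 = 0.633251
P(at least one) = 1 - 0.633251 = 0.3667

0.3667


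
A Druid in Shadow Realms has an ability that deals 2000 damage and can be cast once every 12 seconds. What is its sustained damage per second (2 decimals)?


DPS = damage / cooldown
= 2000 / 12
= 166.67

166.67 DPS


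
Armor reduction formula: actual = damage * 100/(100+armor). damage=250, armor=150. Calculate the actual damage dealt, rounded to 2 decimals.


actual = 250 * 100 / (100 + 150)
= 250 * 100 / 250
= 25000 / 250
= 100.00

100.00 damage


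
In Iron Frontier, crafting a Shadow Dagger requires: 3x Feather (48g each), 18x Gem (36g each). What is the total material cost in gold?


Cost breakdown:
  Feather: 3 * 48 = 144
  Gem: 18 * 36 = 648
Total = 144 + 648 = 792

792 gold


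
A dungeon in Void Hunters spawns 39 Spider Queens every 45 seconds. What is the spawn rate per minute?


Spawns per minute = count * (60 / interval)
= 39 * (60 / 45)
= 39 * 1.3333
= 52.0

52.0 per minute


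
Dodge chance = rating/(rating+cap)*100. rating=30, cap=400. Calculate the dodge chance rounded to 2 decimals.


dodge% = 30 / (30 + 400) * 100
= 30 / 430 * 100
= 0.069767 * 100
= 6.98%

6.98%


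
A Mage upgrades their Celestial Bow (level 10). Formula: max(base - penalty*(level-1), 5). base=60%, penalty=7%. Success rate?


raw_rate = 60 - 7 * (10 - 1)
= 60 - 7 * 9
= 60 - 63
= -3
Apply floor: max(-3, 5) = 5%

5%


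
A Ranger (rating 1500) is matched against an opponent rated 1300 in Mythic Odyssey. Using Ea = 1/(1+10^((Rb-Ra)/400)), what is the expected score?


Elo expected score: Ea = 1/(1 + 10^((Rb-Ra)/400))
Rb - Ra = 1300 - 1500 = -200
(Rb-Ra)/400 = -200/400 = -0.5
10^-0.5 = 0.316228
Ea = 1/(1 + 0.316228) = 1/1.316228 = 0.7597

0.7597


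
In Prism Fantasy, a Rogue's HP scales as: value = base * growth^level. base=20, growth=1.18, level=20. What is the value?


value = base * growth^level
= 20 * 1.18^20
= 20 * 27.393035
= 547.86

547.86 HP


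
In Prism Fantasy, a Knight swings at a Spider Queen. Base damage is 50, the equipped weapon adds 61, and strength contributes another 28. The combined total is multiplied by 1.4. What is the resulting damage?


Sum base + weapon + str = 50 + 61 + 28 = 139
Multiply by 1.4:
139 * 1.4 = 194.6

194.6 damage


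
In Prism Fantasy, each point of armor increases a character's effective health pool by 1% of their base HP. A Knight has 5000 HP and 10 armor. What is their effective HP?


EHP = 5000 * (1 + 10/100)
= 5000 * (1 + 0.1)
= 5000 * 1.1
= 5500.0

5500.0 EHP


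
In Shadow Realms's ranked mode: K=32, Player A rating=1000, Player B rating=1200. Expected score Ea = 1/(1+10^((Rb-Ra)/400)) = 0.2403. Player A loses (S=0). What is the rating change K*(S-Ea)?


Elo update: delta = K * (S - Ea), where S = 0 (loses)
S - Ea = 0 - 0.2403 = -0.2403
Rating change = 32 * -0.2403
= -7.69

-7.69 rating points


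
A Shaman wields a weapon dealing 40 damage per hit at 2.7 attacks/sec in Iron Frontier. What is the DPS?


DPS = damage * attack_speed
= 40 * 2.7
= 108.0

108.0 DPS


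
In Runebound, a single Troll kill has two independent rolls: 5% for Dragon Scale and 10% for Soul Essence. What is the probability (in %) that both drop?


For independent events, P(both) = P(A) * P(B)
= 5% * 10%
= 50 / 100 %
= 0.5%

0.5%


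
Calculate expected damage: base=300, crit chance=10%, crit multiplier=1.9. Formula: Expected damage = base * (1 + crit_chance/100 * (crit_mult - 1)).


E[dmg] = base * (1 + crit_chance * (crit_mult - 1))
cc as decimal = 10/100 = 0.1
cm - 1 = 1.9 - 1 = 0.9
Bonus factor = 0.1 * 0.9 = 0.09
Total multiplier = 1 + 0.09 = 1.09
Expected damage = 300 * 1.09 = 327.00

327.00 damage


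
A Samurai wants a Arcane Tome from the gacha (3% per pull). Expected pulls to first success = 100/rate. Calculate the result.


Expected pulls for a geometric distribution = 1/p = 100 / rate%
= 100 / 3
= 33.33

33.33 pulls


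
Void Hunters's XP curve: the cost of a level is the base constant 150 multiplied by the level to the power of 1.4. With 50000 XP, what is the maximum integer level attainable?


XP = 150 * level^1.4, so level = (XP / 150)^(1/1.4)
= (50000 / 150)^(1/1.4)
= 333.3333^0.7143
= 63.3952
Floor: level = 63

level 63


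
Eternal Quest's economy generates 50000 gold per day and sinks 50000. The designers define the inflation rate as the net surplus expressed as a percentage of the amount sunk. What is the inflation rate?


Net gold = 50000 - 50000 = 0
Inflation rate = net / sunk * 100 = 0 / 50000 * 100
= 0.0 * 100
= 0.00%

0.00%


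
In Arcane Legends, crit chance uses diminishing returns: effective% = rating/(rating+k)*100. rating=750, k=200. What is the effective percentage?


effective% = rating / (rating + k) * 100
= 750 / (750 + 200) * 100
= 750 / 950 * 100
= 0.789474 * 100
= 78.95%

78.95%


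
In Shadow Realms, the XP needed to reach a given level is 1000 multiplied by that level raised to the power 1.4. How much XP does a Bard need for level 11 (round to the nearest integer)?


XP = 1000 * level^1.4
Substitute level = 11:
XP = 1000 * 11^1.4
= 1000 * 28.70448
= 28704

28704 XP


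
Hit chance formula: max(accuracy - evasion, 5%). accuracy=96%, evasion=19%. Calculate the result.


accuracy - evasion = 96 - 19 = 77
Apply floor: max(77, 5) = 77
Hit chance = 77%

77%


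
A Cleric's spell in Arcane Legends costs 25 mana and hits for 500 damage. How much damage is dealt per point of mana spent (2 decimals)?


Efficiency = damage / mana
= 500 / 25
= 20.00

20.00 dmg/mana


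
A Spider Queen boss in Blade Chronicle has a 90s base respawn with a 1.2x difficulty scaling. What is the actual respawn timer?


Respawn time = base * multiplier
= 90 * 1.2
= 108.0 seconds

108.0 seconds


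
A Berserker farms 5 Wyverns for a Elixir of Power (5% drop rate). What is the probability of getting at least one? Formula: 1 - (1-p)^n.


P(at least one) = 1 - P(none) = 1 - (1-p)^n
p = 5/100 = 0.05
1 - p = 0.95
(1 - p)^5 = 0.95^5 = 0.773781
P(at least one) = 1 - 0.773781 = 0.2262

0.2262


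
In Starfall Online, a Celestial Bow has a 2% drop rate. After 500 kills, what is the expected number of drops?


Expected drops = kills * (drop_rate / 100)
= 500 * (2 / 100)
= 500 * 0.02
= 10.0

10.0 drops


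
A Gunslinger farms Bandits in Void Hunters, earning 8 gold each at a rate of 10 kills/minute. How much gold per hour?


Gold per minute = 8 * 10 = 80
Gold per hour = 80 * 60 = 4800

4800 gold/hour


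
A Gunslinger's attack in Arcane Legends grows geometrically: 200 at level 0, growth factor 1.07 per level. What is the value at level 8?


value = base * growth^level
= 200 * 1.07^8
= 200 * 1.718186
= 343.64

343.64 attack


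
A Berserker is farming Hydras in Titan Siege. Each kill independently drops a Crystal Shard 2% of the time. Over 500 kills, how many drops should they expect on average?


Expected drops = kills * (drop_rate / 100)
= 500 * (2 / 100)
= 500 * 0.02
= 10.0

10.0 drops


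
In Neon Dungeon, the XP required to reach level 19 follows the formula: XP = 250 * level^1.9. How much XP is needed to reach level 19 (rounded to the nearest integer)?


XP = 250 * level^1.9
Substitute level = 19:
XP = 250 * 19^1.9
= 250 * 268.9254
= 67231

67231 XP


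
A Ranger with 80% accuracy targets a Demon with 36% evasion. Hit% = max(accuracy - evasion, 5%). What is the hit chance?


accuracy - evasion = 80 - 36 = 44
Apply floor: max(44, 5) = 44
Hit chance = 44%

44%


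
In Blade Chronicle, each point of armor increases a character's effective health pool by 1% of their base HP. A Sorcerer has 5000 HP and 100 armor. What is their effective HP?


EHP = 5000 * (1 + 100/100)
= 5000 * (1 + 1.0)
= 5000 * 2.0
= 10000.0

10000.0 EHP


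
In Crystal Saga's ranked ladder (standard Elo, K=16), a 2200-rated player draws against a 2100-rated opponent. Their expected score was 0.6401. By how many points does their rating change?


Elo update: delta = K * (S - Ea), where S = 0.5 (draws)
S - Ea = 0.5 - 0.6401 = -0.1401
Rating change = 16 * -0.1401
= -2.24

-2.24 rating points


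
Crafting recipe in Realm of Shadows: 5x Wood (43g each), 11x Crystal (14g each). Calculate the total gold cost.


Cost breakdown:
  Wood: 5 * 43 = 215
  Crystal: 11 * 14 = 154
Total = 215 + 154 = 369

369 gold


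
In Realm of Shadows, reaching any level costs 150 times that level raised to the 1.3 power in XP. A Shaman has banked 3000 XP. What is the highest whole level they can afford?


XP = 150 * level^1.3, so level = (XP / 150)^(1/1.3)
= (3000 / 150)^(1/1.3)
= 20.0^0.7692
= 10.0183
Floor: level = 10

level 10


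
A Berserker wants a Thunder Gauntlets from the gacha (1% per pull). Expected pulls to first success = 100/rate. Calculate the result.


Expected pulls for a geometric distribution = 1/p = 100 / rate%
= 100 / 1
= 100.0

100.0 pulls


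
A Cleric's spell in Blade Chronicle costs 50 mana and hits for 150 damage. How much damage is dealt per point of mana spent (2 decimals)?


Efficiency = damage / mana
= 150 / 50
= 3.00

3.00 dmg/mana


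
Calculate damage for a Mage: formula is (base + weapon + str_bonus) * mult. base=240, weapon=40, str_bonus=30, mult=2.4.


Sum base + weapon + str = 240 + 40 + 30 = 310
Multiply by 2.4:
310 * 2.4 = 744.0

744.0 damage


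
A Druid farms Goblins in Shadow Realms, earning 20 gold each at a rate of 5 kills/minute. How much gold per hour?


Gold per minute = 20 * 5 = 100
Gold per hour = 100 * 60 = 6000

6000 gold/hour


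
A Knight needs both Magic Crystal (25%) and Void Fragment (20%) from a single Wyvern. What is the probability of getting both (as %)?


For independent events, P(both) = P(A) * P(B)
= 25% * 20%
= 500 / 100 %
= 5.0%

5.0%


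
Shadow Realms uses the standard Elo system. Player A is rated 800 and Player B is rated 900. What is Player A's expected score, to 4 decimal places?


Elo expected score: Ea = 1/(1 + 10^((Rb-Ra)/400))
Rb - Ra = 900 - 800 = 100
(Rb-Ra)/400 = 100/400 = 0.25
10^0.25 = 1.778279
Ea = 1/(1 + 1.778279) = 1/2.778279 = 0.3599

0.3599


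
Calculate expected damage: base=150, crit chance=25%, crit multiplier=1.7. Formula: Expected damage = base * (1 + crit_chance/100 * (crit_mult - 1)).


E[dmg] = base * (1 + crit_chance * (crit_mult - 1))
cc as decimal = 25/100 = 0.25
cm - 1 = 1.7 - 1 = 0.7
Bonus factor = 0.25 * 0.7 = 0.175
Total multiplier = 1 + 0.175 = 1.175
Expected damage = 150 * 1.175 = 176.25

176.25 damage


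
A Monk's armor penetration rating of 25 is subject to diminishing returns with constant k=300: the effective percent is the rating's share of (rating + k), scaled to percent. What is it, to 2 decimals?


effective% = rating / (rating + k) * 100
= 25 / (25 + 300) * 100
= 25 / 325 * 100
= 0.076923 * 100
= 7.69%

7.69%


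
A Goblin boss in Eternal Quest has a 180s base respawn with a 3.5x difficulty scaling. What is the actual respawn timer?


Respawn time = base * multiplier
= 180 * 3.5
= 630.0 seconds

630.0 seconds


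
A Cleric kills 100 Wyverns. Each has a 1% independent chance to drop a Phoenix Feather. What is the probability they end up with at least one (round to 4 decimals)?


P(at least one) = 1 - P(none) = 1 - (1-p)^n
p = 1/100 = 0.01
1 - p = 0.99
(1 - p)^100 = 0.99^100 = 0.366032
P(at least one) = 1 - 0.366032 = 0.6340

0.6340


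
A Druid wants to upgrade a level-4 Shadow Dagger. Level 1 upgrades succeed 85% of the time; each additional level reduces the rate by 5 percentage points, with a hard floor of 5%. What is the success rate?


raw_rate = 85 - 5 * (4 - 1)
= 85 - 5 * 3
= 85 - 15
= 70
Apply floor: max(70, 5) = 70%

70%


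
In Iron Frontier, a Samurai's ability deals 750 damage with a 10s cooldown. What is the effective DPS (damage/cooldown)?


DPS = damage / cooldown
= 750 / 10
= 75.00

75.00 DPS


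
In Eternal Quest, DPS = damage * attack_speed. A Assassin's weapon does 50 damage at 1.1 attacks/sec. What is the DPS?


DPS = damage * attack_speed
= 50 * 1.1
= 55.0

55.0 DPS


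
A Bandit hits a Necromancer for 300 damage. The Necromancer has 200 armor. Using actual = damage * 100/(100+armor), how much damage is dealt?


actual = 300 * 100 / (100 + 200)
= 300 * 100 / 300
= 30000 / 300
= 100.00

100.00 damage


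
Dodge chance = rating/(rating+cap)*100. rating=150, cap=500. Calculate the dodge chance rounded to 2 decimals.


dodge% = 150 / (150 + 500) * 100
= 150 / 650 * 100
= 0.230769 * 100
= 23.08%

23.08%


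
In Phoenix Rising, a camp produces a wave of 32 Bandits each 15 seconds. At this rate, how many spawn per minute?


Spawns per minute = count * (60 / interval)
= 32 * (60 / 15)
= 32 * 4.0
= 128.0

128.0 per minute


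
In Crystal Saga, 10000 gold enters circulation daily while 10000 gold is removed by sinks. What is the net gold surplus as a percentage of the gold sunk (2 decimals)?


Net gold = 10000 - 10000 = 0
Inflation rate = net / sunk * 100 = 0 / 10000 * 100
= 0.0 * 100
= 0.00%

0.00%


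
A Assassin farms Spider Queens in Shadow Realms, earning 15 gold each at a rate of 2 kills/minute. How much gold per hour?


Gold per minute = 15 * 2 = 30
Gold per hour = 30 * 60 = 1800

1800 gold/hour


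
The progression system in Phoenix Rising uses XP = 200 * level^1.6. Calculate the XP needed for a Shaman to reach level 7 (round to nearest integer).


XP = 200 * level^1.6
Substitute level = 7:
XP = 200 * 7^1.6
= 200 * 22.4987
= 4500

4500 XP


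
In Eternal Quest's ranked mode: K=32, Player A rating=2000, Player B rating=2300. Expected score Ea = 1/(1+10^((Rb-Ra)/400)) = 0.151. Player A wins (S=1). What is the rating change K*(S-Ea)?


Elo update: delta = K * (S - Ea), where S = 1 (wins)
S - Ea = 1 - 0.151 = 0.849
Rating change = 32 * 0.849
= 27.17

27.17 rating points


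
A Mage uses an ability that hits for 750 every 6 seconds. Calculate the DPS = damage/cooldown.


DPS = damage / cooldown
= 750 / 6
= 125.00

125.00 DPS


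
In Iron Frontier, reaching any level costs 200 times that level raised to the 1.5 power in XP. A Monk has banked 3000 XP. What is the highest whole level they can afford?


XP = 200 * level^1.5, so level = (XP / 200)^(1/1.5)
= (3000 / 200)^(1/1.5)
= 15.0^0.6667
= 6.0822
Floor: level = 6

level 6


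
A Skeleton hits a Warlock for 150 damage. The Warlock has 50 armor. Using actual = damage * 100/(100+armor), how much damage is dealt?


actual = 150 * 100 / (100 + 50)
= 150 * 100 / 150
= 15000 / 150
= 100.00

100.00 damage


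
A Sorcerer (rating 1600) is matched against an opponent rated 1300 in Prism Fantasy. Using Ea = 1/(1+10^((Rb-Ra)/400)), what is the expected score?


Elo expected score: Ea = 1/(1 + 10^((Rb-Ra)/400))
Rb - Ra = 1300 - 1600 = -300
(Rb-Ra)/400 = -300/400 = -0.75
10^-0.75 = 0.177828
Ea = 1/(1 + 0.177828) = 1/1.177828 = 0.8490

0.8490


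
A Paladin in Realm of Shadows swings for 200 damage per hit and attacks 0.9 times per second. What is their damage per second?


DPS = damage * attack_speed
= 200 * 0.9
= 180.0

180.0 DPS


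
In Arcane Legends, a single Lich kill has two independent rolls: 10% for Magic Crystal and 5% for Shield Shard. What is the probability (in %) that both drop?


For independent events, P(both) = P(A) * P(B)
= 10% * 5%
= 50 / 100 %
= 0.5%

0.5%


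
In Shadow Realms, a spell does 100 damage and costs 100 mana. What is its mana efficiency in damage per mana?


Efficiency = damage / mana
= 100 / 100
= 1.00

1.00 dmg/mana


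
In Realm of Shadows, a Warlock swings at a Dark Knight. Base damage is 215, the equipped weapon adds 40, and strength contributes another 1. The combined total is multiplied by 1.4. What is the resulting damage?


Sum base + weapon + str = 215 + 40 + 1 = 256
Multiply by 1.4:
256 * 1.4 = 358.4

358.4 damage


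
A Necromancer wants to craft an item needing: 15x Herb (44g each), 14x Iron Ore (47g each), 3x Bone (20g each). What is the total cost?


Cost breakdown:
  Herb: 15 * 44 = 660
  Iron Ore: 14 * 47 = 658
  Bone: 3 * 20 = 60
Total = 660 + 658 + 60 = 1378

1378 gold


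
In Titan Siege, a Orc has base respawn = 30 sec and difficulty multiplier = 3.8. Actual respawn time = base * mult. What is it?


Respawn time = base * multiplier
= 30 * 3.8
= 114.0 seconds

114.0 seconds


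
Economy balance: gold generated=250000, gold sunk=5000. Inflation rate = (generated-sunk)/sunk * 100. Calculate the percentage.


Net gold = 250000 - 5000 = 245000
Inflation rate = net / sunk * 100 = 245000 / 5000 * 100
= 49.0 * 100
= 4900.00%

4900.00%


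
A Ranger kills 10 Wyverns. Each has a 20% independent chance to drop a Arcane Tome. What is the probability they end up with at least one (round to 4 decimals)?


P(at least one) = 1 - P(none) = 1 - (1-p)^n
p = 20/100 = 0.2
1 - p = 0.8
(1 - p)^10 = 0.8^10 = 0.107374
P(at least one) = 1 - 0.107374 = 0.8926

0.8926


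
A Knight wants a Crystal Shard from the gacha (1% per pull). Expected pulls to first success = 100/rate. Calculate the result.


Expected pulls for a geometric distribution = 1/p = 100 / rate%
= 100 / 1
= 100.0

100.0 pulls


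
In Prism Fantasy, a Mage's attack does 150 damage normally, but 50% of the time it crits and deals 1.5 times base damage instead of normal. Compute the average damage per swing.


E[dmg] = base * (1 + crit_chance * (crit_mult - 1))
cc as decimal = 50/100 = 0.5
cm - 1 = 1.5 - 1 = 0.5
Bonus factor = 0.5 * 0.5 = 0.25
Total multiplier = 1 + 0.25 = 1.25
Expected damage = 150 * 1.25 = 187.50

187.50 damage


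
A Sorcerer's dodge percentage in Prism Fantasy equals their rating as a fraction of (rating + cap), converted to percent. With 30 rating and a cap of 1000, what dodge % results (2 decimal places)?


dodge% = 30 / (30 + 1000) * 100
= 30 / 1030 * 100
= 0.029126 * 100
= 2.91%

2.91%


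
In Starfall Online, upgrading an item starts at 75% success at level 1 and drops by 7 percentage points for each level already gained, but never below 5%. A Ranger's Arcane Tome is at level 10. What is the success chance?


raw_rate = 75 - 7 * (10 - 1)
= 75 - 7 * 9
= 75 - 63
= 12
Apply floor: max(12, 5) = 12%

12%


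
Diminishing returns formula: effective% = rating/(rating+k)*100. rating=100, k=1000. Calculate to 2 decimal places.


effective% = rating / (rating + k) * 100
= 100 / (100 + 1000) * 100
= 100 / 1100 * 100
= 0.090909 * 100
= 9.09%

9.09%


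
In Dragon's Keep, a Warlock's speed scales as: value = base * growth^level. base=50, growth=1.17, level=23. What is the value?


value = base * growth^level
= 50 * 1.17^23
= 50 * 37.006228
= 1850.31

1850.31 speed


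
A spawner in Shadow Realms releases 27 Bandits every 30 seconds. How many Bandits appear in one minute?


Spawns per minute = count * (60 / interval)
= 27 * (60 / 30)
= 27 * 2.0
= 54.0

54.0 per minute


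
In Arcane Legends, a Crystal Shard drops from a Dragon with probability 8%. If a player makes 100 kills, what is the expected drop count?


Expected drops = kills * (drop_rate / 100)
= 100 * (8 / 100)
= 100 * 0.08
= 8.0

8.0 drops


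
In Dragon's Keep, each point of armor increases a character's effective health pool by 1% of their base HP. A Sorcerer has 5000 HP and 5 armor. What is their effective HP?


EHP = 5000 * (1 + 5/100)
= 5000 * (1 + 0.05)
= 5000 * 1.05
= 5250.0

5250.0 EHP


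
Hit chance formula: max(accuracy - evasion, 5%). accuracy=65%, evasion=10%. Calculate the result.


accuracy - evasion = 65 - 10 = 55
Apply floor: max(55, 5) = 55
Hit chance = 55%

55%


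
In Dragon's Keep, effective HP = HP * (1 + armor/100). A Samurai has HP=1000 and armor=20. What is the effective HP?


EHP = 1000 * (1 + 20/100)
= 1000 * (1 + 0.2)
= 1000 * 1.2
= 1200.0

1200.0 EHP


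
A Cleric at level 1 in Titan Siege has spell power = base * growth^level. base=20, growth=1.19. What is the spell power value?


value = base * growth^level
= 20 * 1.19^1
= 20 * 1.19
= 23.80

23.80 spell power


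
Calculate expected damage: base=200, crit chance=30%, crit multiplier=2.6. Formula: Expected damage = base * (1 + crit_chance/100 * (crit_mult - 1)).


E[dmg] = base * (1 + crit_chance * (crit_mult - 1))
cc as decimal = 30/100 = 0.3
cm - 1 = 2.6 - 1 = 1.6
Bonus factor = 0.3 * 1.6 = 0.48
Total multiplier = 1 + 0.48 = 1.48
Expected damage = 200 * 1.48 = 296.00

296.00 damage


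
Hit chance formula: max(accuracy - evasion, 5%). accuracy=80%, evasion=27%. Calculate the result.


accuracy - evasion = 80 - 27 = 53
Apply floor: max(53, 5) = 53
Hit chance = 53%

53%


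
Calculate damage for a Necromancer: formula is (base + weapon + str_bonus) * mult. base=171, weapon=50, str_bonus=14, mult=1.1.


Sum base + weapon + str = 171 + 50 + 14 = 235
Multiply by 1.1:
235 * 1.1 = 258.5

258.5 damage


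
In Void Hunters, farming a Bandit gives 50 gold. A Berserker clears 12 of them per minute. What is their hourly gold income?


Gold per minute = 50 * 12 = 600
Gold per hour = 600 * 60 = 36000

36000 gold/hour


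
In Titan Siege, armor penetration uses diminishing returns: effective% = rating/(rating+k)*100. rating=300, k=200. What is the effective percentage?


effective% = rating / (rating + k) * 100
= 300 / (300 + 200) * 100
= 300 / 500 * 100
= 0.6 * 100
= 60.00%

60.00%


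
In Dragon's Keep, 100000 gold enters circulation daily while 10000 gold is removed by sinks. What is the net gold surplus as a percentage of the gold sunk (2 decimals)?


Net gold = 100000 - 10000 = 90000
Inflation rate = net / sunk * 100 = 90000 / 10000 * 100
= 9.0 * 100
= 900.00%

900.00%


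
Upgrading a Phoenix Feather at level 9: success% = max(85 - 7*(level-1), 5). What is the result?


raw_rate = 85 - 7 * (9 - 1)
= 85 - 7 * 8
= 85 - 56
= 29
Apply floor: max(29, 5) = 29%

29%


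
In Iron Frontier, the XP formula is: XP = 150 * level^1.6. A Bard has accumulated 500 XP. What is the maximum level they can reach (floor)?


XP = 150 * level^1.6, so level = (XP / 150)^(1/1.6)
= (500 / 150)^(1/1.6)
= 3.3333^0.625
= 2.1223
Floor: level = 2

level 2


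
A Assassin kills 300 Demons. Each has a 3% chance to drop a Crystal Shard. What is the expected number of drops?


Expected drops = kills * (drop_rate / 100)
= 300 * (3 / 100)
= 300 * 0.03
= 9.0

9.0 drops


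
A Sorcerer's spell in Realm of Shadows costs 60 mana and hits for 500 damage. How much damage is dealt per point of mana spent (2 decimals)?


Efficiency = damage / mana
= 500 / 60
= 8.33

8.33 dmg/mana


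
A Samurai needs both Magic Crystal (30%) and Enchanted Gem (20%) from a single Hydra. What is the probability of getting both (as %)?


For independent events, P(both) = P(A) * P(B)
= 30% * 20%
= 600 / 100 %
= 6.0%

6.0%


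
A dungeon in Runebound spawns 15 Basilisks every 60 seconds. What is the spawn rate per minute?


Spawns per minute = count * (60 / interval)
= 15 * (60 / 60)
= 15 * 1.0
= 15.0

15.0 per minute


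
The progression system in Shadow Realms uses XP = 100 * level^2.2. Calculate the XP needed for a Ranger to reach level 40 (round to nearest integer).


XP = 100 * level^2.2
Substitute level = 40:
XP = 100 * 40^2.2
= 100 * 3346.0466
= 334605

334605 XP


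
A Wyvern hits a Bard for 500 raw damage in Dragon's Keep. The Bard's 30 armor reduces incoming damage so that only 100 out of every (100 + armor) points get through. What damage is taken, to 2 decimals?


actual = 500 * 100 / (100 + 30)
= 500 * 100 / 130
= 50000 / 130
= 384.62

384.62 damage


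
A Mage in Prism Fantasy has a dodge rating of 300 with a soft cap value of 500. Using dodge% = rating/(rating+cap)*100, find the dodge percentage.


dodge% = 300 / (300 + 500) * 100
= 300 / 800 * 100
= 0.375 * 100
= 37.50%

37.50%


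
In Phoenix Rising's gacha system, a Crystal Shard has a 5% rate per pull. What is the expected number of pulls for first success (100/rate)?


Expected pulls for a geometric distribution = 1/p = 100 / rate%
= 100 / 5
= 20.0

20.0 pulls


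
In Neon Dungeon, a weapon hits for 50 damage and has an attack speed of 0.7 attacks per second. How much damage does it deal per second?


DPS = damage * attack_speed
= 50 * 0.7
= 35.0

35.0 DPS


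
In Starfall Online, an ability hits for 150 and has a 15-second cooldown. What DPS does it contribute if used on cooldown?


DPS = damage / cooldown
= 150 / 15
= 10.00

10.00 DPS


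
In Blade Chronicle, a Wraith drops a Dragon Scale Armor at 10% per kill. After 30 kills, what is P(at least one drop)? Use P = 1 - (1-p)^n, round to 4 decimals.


P(at least one) = 1 - P(none) = 1 - (1-p)^n
p = 10/100 = 0.1
1 - p = 0.9
(1 - p)^30 = 0.9^30 = 0.042391
P(at least one) = 1 - 0.042391 = 0.9576

0.9576


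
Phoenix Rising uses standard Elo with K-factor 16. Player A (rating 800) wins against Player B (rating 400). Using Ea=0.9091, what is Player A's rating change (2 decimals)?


Elo update: delta = K * (S - Ea), where S = 1 (wins)
S - Ea = 1 - 0.9091 = 0.0909
Rating change = 16 * 0.0909
= 1.45

1.45 rating points


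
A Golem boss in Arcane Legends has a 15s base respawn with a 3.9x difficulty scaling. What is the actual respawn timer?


Respawn time = base * multiplier
= 15 * 3.9
= 58.5 seconds

58.5 seconds


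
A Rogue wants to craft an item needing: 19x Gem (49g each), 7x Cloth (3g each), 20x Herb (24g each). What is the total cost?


Cost breakdown:
  Gem: 19 * 49 = 931
  Cloth: 7 * 3 = 21
  Herb: 20 * 24 = 480
Total = 931 + 21 + 480 = 1432

1432 gold


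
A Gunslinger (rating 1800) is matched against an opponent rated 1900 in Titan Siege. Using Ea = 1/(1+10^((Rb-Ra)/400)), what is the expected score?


Elo expected score: Ea = 1/(1 + 10^((Rb-Ra)/400))
Rb - Ra = 1900 - 1800 = 100
(Rb-Ra)/400 = 100/400 = 0.25
10^0.25 = 1.778279
Ea = 1/(1 + 1.778279) = 1/2.778279 = 0.3599

0.3599


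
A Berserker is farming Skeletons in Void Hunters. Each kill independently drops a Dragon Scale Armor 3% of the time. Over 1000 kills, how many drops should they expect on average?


Expected drops = kills * (drop_rate / 100)
= 1000 * (3 / 100)
= 1000 * 0.03
= 30.0

30.0 drops


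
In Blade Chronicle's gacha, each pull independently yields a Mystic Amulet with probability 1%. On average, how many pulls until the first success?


Expected pulls for a geometric distribution = 1/p = 100 / rate%
= 100 / 1
= 100.0

100.0 pulls


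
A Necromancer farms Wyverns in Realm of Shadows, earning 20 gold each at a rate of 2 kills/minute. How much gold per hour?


Gold per minute = 20 * 2 = 40
Gold per hour = 40 * 60 = 2400

2400 gold/hour


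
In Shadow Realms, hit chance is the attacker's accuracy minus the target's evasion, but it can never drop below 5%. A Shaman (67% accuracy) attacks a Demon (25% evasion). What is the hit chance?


accuracy - evasion = 67 - 25 = 42
Apply floor: max(42, 5) = 42
Hit chance = 42%

42%


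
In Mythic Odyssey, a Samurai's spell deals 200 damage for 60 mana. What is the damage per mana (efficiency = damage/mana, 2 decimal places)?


Efficiency = damage / mana
= 200 / 60
= 3.33

3.33 dmg/mana


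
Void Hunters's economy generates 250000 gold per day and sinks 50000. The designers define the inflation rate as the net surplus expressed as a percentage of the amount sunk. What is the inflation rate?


Net gold = 250000 - 50000 = 200000
Inflation rate = net / sunk * 100 = 200000 / 50000 * 100
= 4.0 * 100
= 400.00%

400.00%


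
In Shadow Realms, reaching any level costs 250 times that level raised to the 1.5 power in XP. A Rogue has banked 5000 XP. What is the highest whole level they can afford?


XP = 250 * level^1.5, so level = (XP / 250)^(1/1.5)
= (5000 / 250)^(1/1.5)
= 20.0^0.6667
= 7.3681
Floor: level = 7

level 7


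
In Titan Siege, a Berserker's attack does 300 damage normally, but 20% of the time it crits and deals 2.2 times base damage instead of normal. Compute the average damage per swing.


E[dmg] = base * (1 + crit_chance * (crit_mult - 1))
cc as decimal = 20/100 = 0.2
cm - 1 = 2.2 - 1 = 1.2
Bonus factor = 0.2 * 1.2 = 0.24
Total multiplier = 1 + 0.24 = 1.24
Expected damage = 300 * 1.24 = 372.00

372.00 damage
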